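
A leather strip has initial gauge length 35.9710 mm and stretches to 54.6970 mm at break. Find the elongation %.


Formula: Elongation = (Lf - L0) / L0 * 100
Substituting: Elongation = (54.6970 - 35.9710) / 35.9710 * 100
Result: 52.0586 %


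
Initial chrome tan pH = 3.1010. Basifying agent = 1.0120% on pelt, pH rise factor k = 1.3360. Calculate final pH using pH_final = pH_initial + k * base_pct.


Formula: pH_final = pH_initial + k * base_pct
Substituting: pH_final = 3.1010 + 1.3360 * 1.0120
Result: 4.4530


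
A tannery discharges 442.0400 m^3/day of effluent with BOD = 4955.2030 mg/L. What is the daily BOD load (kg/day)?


Formula: BOD_load = volume * conc / 1000
Substituting: BOD_load = 442.0400 * 4955.2030 / 1000
Result: 2190.3979 kg/day


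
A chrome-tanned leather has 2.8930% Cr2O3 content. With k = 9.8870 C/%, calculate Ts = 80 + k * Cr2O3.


Formula: Ts = 80 + k * Cr2O3
Substituting: Ts = 80 + 9.8870 * 2.8930
Result: 108.6031 C


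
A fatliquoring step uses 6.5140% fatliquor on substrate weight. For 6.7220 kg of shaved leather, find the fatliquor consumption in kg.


Formula: Fat = substrate * pct / 100
Substituting: Fat = 6.7220 * 6.5140 / 100
Result: 0.4379 kg


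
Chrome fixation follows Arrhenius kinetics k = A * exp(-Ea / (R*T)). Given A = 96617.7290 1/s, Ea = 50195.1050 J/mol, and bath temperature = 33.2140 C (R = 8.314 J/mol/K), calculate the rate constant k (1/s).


T_K = T_C + 273.15 = 33.2140 + 273.15 = 306.3640 K
exponent = -Ea / (R * T_K) = -50195.1050 / (8.314 * 306.3640) = -19.7067
k = A * exp(exponent) = 96617.7290 * exp(-19.7067) = 2.6702e-04 1/s


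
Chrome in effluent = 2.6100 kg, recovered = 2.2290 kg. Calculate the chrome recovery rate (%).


Formula: Recovery = recovered / input * 100
Substituting: Recovery = 2.2290 / 2.6100 * 100
Result: 85.4023 %


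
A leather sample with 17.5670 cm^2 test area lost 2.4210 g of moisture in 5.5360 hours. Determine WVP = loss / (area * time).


Formula: WVP = loss / (area * time)
Substituting: WVP = 2.4210 / (17.5670 * 5.5360)
Result: 0.0248944 g/(cm^2*hr)


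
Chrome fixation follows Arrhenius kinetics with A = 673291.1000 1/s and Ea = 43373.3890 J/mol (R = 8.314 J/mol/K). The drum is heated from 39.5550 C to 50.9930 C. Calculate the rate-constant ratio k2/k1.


T1 = 39.5550 + 273.15 = 312.7050 K; T2 = 50.9930 + 273.15 = 324.1430 K
k1 = A * exp(-Ea/(R*T1)) = 673291.1000 * exp(-43373.3890/(8.314*312.7050)) = 0.0382644 1/s
k2 = A * exp(-Ea/(R*T2)) = 673291.1000 * exp(-43373.3890/(8.314*324.1430)) = 0.0689387 1/s
k2/k1 = 0.0689387 / 0.0382644 = 1.8016


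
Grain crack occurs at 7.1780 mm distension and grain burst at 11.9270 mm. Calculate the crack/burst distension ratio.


Formula: Ratio = crack / burst
Substituting: Ratio = 7.1780 / 11.9270
Result: 0.6018


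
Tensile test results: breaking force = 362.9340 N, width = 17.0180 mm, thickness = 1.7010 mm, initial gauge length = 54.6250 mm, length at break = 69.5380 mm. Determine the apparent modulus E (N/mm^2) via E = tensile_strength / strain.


TS = F / (w * t) = 362.9340 / (17.0180 * 1.7010) = 12.5376 N/mm^2
strain = (Lf - L0) / L0 = (69.5380 - 54.6250) / 54.6250 = 0.2730
E = TS / strain = 12.5376 / 0.2730 = 45.9242 N/mm^2


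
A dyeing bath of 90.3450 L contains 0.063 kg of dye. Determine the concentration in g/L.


Formula: Conc = dye_mass(kg) / volume(L) * 1000
Substituting: Conc = 0.063 / 90.3450 * 1000
Result: 0.6973 g/L


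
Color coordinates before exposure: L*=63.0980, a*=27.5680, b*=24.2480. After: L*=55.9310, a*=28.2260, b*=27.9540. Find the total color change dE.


dL = -7.1670, da = 0.6580, db = 3.7060
dE = sqrt((-7.1670)^2 + 0.6580^2 + 3.7060^2) = 8.0953


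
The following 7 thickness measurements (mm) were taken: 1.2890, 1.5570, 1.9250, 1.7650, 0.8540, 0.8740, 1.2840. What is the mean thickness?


Formula: Average = sum / n
Substituting: Average = 9.5480 / 7
Result: 1.3640 mm


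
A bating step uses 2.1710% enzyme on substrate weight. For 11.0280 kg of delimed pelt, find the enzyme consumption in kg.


Formula: Enzyme = substrate * pct / 100
Substituting: Enzyme = 11.0280 * 2.1710 / 100
Result: 0.2394 kg


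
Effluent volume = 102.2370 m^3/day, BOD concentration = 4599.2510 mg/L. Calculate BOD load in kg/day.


Formula: BOD_load = volume * conc / 1000
Substituting: BOD_load = 102.2370 * 4599.2510 / 1000
Result: 470.2136 kg/day


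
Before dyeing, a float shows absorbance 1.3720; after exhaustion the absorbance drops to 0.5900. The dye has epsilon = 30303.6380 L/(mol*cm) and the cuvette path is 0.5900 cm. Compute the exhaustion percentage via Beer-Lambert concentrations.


c_initial = A_i / (epsilon * l) = 1.3720 / (30303.6380 * 0.5900) = 7.6737e-05 mol/L
c_final = A_f / (epsilon * l) = 0.5900 / (30303.6380 * 0.5900) = 3.2999e-05 mol/L
Exhaustion = (c_initial - c_final) / c_initial * 100 = (7.6737e-05 - 3.2999e-05) / 7.6737e-05 * 100 = 56.9971 %


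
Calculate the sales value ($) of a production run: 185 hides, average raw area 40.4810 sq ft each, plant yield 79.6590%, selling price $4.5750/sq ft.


Raw_total = N * avg_area = 185 * 40.4810 = 7488.9850 sq ft
Finished = Raw_total * yield / 100 = 7488.9850 * 79.6590 / 100 = 5965.6506 sq ft
Value = Finished * price = 5965.6506 * 4.5750 = 27292.8513 $


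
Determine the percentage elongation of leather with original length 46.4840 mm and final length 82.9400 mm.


Formula: Elongation = (Lf - L0) / L0 * 100
Substituting: Elongation = (82.9400 - 46.4840) / 46.4840 * 100
Result: 78.4270 %


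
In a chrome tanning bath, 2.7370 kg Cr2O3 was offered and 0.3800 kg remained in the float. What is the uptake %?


Formula: Uptake = (offered - residual) / offered * 100
Substituting: Uptake = (2.7370 - 0.3800) / 2.7370 * 100
Result: 86.1162 %


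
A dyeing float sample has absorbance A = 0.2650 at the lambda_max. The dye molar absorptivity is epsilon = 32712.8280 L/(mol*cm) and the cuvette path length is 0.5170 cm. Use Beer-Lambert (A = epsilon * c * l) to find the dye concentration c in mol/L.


Formula: c = A / (epsilon * l)
Substituting: c = 0.2650 / (32712.8280 * 0.5170)
Result: 1.5669e-05 mol/L


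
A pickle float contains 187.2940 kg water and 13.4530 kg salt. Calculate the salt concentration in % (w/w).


Formula: Conc = salt / (water + salt) * 100
Substituting: Conc = 13.4530 / (187.2940 + 13.4530) * 100
Result: 6.7015 %


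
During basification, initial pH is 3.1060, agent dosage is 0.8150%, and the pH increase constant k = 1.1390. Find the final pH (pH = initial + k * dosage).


Formula: pH_final = pH_initial + k * base_pct
Substituting: pH_final = 3.1060 + 1.1390 * 0.8150
Result: 4.0343


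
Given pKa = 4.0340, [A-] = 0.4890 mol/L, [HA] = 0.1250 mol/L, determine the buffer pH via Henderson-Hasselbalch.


ratio = [A-] / [HA] = 0.4890 / 0.1250 = 3.9120
log10(ratio) = 0.5924
pH = pKa + log10(ratio) = 4.0340 + 0.5924 = 4.6264


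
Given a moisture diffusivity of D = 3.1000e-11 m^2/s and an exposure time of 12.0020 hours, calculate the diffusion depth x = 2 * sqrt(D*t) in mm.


t = 12.0020 hr * 3600 = 43207.2000 s
D * t = 3.1000e-11 * 43207.2000 = 1.3394e-06
x = 2 * sqrt(D*t) = 2 * sqrt(1.3394e-06) = 0.00231467 m = 2.3147 mm


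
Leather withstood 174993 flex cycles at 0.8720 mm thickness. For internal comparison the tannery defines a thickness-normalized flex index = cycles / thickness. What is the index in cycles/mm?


Formula: Index = cycles / thickness
Substituting: Index = 174993 / 0.8720
Result: 200680.0459 cycles/mm


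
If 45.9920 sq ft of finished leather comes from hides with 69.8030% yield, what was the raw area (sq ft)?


Formula: raw = finished * 100 / yield
Substituting: raw = 45.9920 * 100 / 69.8030
Result: 65.8883 sq ft


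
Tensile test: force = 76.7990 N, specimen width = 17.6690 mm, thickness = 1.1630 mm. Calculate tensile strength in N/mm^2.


Formula: TS = force / (width * thickness)
Substituting: TS = 76.7990 / (17.6690 * 1.1630)
Result: 3.7374 N/mm^2


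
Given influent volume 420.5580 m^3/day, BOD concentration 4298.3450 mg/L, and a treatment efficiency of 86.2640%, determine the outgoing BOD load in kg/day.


Load_in = volume * conc / 1000 = 420.5580 * 4298.3450 / 1000 = 1807.7034 kg/day
Removed = Load_in * eff / 100 = 1807.7034 * 86.2640 / 100 = 1559.3972 kg/day
Load_out = Load_in - Removed = 1807.7034 - 1559.3972 = 248.3061 kg/day


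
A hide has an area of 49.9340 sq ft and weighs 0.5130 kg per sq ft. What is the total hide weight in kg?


Formula: Weight = area * weight_per_sqft
Substituting: Weight = 49.9340 * 0.5130
Result: 25.6161 kg


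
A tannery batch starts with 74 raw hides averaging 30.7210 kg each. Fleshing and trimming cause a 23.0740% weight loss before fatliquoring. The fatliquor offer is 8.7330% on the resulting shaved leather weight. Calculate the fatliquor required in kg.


Total_raw = N * avg_wt = 74 * 30.7210 = 2273.3540 kg
Substrate = Total_raw * (1 - loss/100) = 2273.3540 * (1 - 23.0740/100) = 1748.8003 kg
Fat = Substrate * pct / 100 = 1748.8003 * 8.7330 / 100 = 152.7227 kg


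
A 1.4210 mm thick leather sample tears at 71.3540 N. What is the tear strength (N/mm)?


Formula: Tear strength = force / thickness
Substituting: Tear strength = 71.3540 / 1.4210
Result: 50.2139 N/mm


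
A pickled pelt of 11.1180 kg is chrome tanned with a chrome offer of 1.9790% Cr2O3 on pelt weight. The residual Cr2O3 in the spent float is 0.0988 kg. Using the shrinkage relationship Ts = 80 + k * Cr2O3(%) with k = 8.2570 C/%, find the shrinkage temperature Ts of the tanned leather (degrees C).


Offered = pelt * offer_pct / 100 = 11.1180 * 1.9790 / 100 = 0.2200 kg
Uptake = offered - residual = 0.2200 - 0.0988 = 0.1212 kg
Cr2O3% on pelt = uptake / pelt * 100 = 0.1212 / 11.1180 * 100 = 1.0904 %
Ts = 80 + k * Cr2O3% = 80 + 8.2570 * 1.0904 = 89.0030 C


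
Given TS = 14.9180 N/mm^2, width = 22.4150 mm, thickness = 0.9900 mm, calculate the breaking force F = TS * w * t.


Formula: F = TS * w * t
Substituting: F = 14.9180 * 22.4150 * 0.9900
Result: 331.0431 N


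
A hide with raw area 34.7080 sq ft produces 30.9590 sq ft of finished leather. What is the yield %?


Formula: Yield = finished / raw * 100
Substituting: Yield = 30.9590 / 34.7080 * 100
Result: 89.1985 %


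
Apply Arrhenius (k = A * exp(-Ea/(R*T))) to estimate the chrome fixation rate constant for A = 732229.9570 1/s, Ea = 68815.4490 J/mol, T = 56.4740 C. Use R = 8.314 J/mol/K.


T_K = T_C + 273.15 = 56.4740 + 273.15 = 329.6240 K
exponent = -Ea / (R * T_K) = -68815.4490 / (8.314 * 329.6240) = -25.1106
k = A * exp(exponent) = 732229.9570 * exp(-25.1106) = 9.1044e-06 1/s


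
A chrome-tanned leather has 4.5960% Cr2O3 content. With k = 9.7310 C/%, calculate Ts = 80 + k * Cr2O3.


Formula: Ts = 80 + k * Cr2O3
Substituting: Ts = 80 + 9.7310 * 4.5960
Result: 124.7237 C


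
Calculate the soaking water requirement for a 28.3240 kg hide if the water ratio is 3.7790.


Formula: Water = hide_weight * ratio
Substituting: Water = 28.3240 * 3.7790
Result: 107.0364 kg


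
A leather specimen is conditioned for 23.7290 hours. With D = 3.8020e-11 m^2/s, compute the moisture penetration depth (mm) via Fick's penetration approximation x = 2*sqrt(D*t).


t = 23.7290 hr * 3600 = 85424.4000 s
D * t = 3.8020e-11 * 85424.4000 = 3.2478e-06
x = 2 * sqrt(D*t) = 2 * sqrt(3.2478e-06) = 0.00360435 m = 3.6044 mm


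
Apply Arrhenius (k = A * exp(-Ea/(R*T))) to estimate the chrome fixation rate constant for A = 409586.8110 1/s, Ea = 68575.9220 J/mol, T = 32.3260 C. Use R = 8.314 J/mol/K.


T_K = T_C + 273.15 = 32.3260 + 273.15 = 305.4760 K
exponent = -Ea / (R * T_K) = -68575.9220 / (8.314 * 305.4760) = -27.0013
k = A * exp(exponent) = 409586.8110 * exp(-27.0013) = 7.6884e-07 1/s


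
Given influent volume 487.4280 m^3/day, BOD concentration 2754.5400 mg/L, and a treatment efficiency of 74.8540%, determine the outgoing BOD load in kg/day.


Load_in = volume * conc / 1000 = 487.4280 * 2754.5400 / 1000 = 1342.6399 kg/day
Removed = Load_in * eff / 100 = 1342.6399 * 74.8540 / 100 = 1005.0197 kg/day
Load_out = Load_in - Removed = 1342.6399 - 1005.0197 = 337.6202 kg/day


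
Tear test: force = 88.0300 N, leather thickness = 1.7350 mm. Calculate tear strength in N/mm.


Formula: Tear strength = force / thickness
Substituting: Tear strength = 88.0300 / 1.7350
Result: 50.7378 N/mm


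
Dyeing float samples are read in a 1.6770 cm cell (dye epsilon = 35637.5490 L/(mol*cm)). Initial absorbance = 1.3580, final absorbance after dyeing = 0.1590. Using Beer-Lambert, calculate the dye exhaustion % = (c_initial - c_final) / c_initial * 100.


c_initial = A_i / (epsilon * l) = 1.3580 / (35637.5490 * 1.6770) = 2.2723e-05 mol/L
c_final = A_f / (epsilon * l) = 0.1590 / (35637.5490 * 1.6770) = 2.6605e-06 mol/L
Exhaustion = (c_initial - c_final) / c_initial * 100 = (2.2723e-05 - 2.6605e-06) / 2.2723e-05 * 100 = 88.2916 %


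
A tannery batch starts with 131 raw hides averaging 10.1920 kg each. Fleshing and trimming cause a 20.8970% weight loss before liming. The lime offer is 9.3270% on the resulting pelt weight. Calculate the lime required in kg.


Total_raw = N * avg_wt = 131 * 10.1920 = 1335.1520 kg
Substrate = Total_raw * (1 - loss/100) = 1335.1520 * (1 - 20.8970/100) = 1056.1453 kg
Lime = Substrate * pct / 100 = 1056.1453 * 9.3270 / 100 = 98.5067 kg


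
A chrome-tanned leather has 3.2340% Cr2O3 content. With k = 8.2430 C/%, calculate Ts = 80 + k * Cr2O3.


Formula: Ts = 80 + k * Cr2O3
Substituting: Ts = 80 + 8.2430 * 3.2340
Result: 106.6579 C


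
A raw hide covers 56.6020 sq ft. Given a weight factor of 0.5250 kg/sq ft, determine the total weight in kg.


Formula: Weight = area * weight_per_sqft
Substituting: Weight = 56.6020 * 0.5250
Result: 29.7160 kg


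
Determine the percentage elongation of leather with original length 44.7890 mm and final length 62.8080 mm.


Formula: Elongation = (Lf - L0) / L0 * 100
Substituting: Elongation = (62.8080 - 44.7890) / 44.7890 * 100
Result: 40.2309 %


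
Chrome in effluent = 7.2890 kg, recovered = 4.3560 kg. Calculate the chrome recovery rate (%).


Formula: Recovery = recovered / input * 100
Substituting: Recovery = 4.3560 / 7.2890 * 100
Result: 59.7613 %


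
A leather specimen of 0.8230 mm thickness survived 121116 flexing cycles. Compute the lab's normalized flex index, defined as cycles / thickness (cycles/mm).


Formula: Index = cycles / thickness
Substituting: Index = 121116 / 0.8230
Result: 147164.0340 cycles/mm


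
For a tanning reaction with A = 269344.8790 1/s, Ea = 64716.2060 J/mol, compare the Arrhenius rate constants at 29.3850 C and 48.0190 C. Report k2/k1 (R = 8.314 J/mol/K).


T1 = 29.3850 + 273.15 = 302.5350 K; T2 = 48.0190 + 273.15 = 321.1690 K
k1 = A * exp(-Ea/(R*T1)) = 269344.8790 * exp(-64716.2060/(8.314*302.5350)) = 1.8040e-06 1/s
k2 = A * exp(-Ea/(R*T2)) = 269344.8790 * exp(-64716.2060/(8.314*321.1690)) = 8.0268e-06 1/s
k2/k1 = 8.0268e-06 / 1.8040e-06 = 4.4495


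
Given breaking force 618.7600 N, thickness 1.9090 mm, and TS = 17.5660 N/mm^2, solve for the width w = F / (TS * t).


Formula: w = F / (TS * t)
Substituting: w = 618.7600 / (17.5660 * 1.9090)
Result: 18.4520 mm


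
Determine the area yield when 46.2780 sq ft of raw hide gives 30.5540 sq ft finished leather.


Formula: Yield = finished / raw * 100
Substituting: Yield = 30.5540 / 46.2780 * 100
Result: 66.0227 %


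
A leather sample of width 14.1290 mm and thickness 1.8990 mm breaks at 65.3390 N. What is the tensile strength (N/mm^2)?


Formula: TS = force / (width * thickness)
Substituting: TS = 65.3390 / (14.1290 * 1.8990)
Result: 2.4352 N/mm^2


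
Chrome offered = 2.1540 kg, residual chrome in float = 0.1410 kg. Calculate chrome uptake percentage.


Formula: Uptake = (offered - residual) / offered * 100
Substituting: Uptake = (2.1540 - 0.1410) / 2.1540 * 100
Result: 93.4540 %


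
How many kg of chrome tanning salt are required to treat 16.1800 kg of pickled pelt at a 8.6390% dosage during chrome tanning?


Formula: Chrome = substrate * pct / 100
Substituting: Chrome = 16.1800 * 8.6390 / 100
Result: 1.3978 kg


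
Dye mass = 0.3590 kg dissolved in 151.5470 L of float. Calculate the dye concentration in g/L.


Formula: Conc = dye_mass(kg) / volume(L) * 1000
Substituting: Conc = 0.3590 / 151.5470 * 1000
Result: 2.3689 g/L


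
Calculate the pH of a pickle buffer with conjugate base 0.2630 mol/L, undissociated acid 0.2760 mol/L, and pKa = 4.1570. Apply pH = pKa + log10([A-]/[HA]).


ratio = [A-] / [HA] = 0.2630 / 0.2760 = 0.9529
log10(ratio) = -0.0209533
pH = pKa + log10(ratio) = 4.1570 - 0.0209533 = 4.1360


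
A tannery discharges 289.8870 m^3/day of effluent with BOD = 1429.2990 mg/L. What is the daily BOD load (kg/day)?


Formula: BOD_load = volume * conc / 1000
Substituting: BOD_load = 289.8870 * 1429.2990 / 1000
Result: 414.3352 kg/day


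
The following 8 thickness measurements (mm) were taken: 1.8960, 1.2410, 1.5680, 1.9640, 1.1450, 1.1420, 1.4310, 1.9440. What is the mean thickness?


Formula: Average = sum / n
Substituting: Average = 12.3310 / 8
Result: 1.5414 mm


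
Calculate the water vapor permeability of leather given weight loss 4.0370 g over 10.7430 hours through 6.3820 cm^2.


Formula: WVP = loss / (area * time)
Substituting: WVP = 4.0370 / (6.3820 * 10.7430)
Result: 0.0588812 g/(cm^2*hr)


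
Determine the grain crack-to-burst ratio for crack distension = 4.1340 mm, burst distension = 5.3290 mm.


Formula: Ratio = crack / burst
Substituting: Ratio = 4.1340 / 5.3290
Result: 0.7758


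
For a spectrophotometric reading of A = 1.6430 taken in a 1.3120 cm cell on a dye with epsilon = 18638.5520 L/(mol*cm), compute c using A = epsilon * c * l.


Formula: c = A / (epsilon * l)
Substituting: c = 1.6430 / (18638.5520 * 1.3120)
Result: 6.7188e-05 mol/L


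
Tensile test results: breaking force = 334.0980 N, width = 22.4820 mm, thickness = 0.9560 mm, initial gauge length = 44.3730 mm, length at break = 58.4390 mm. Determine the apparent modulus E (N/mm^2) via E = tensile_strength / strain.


TS = F / (w * t) = 334.0980 / (22.4820 * 0.9560) = 15.5447 N/mm^2
strain = (Lf - L0) / L0 = (58.4390 - 44.3730) / 44.3730 = 0.3170
E = TS / strain = 15.5447 / 0.3170 = 49.0376 N/mm^2


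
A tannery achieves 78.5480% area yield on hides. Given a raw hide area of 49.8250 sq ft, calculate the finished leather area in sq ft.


Formula: finished = raw * yield / 100
Substituting: finished = 49.8250 * 78.5480 / 100
Result: 39.1365 sq ft


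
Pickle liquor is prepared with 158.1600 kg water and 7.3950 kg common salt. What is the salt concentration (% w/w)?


Formula: Conc = salt / (water + salt) * 100
Substituting: Conc = 7.3950 / (158.1600 + 7.3950) * 100
Result: 4.4668 %


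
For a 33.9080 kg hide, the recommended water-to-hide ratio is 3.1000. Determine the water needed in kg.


Formula: Water = hide_weight * ratio
Substituting: Water = 33.9080 * 3.1000
Result: 105.1148 kg


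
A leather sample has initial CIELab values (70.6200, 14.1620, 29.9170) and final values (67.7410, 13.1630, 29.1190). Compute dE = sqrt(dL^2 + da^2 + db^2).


dL = -2.8790, da = -0.9990, db = -0.7980
dE = sqrt((-2.8790)^2 + (-0.9990)^2 + (-0.7980)^2) = 3.1502


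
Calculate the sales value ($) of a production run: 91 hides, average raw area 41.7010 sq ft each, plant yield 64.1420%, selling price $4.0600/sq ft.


Raw_total = N * avg_area = 91 * 41.7010 = 3794.7910 sq ft
Finished = Raw_total * yield / 100 = 3794.7910 * 64.1420 / 100 = 2434.0548 sq ft
Value = Finished * price = 2434.0548 * 4.0600 = 9882.2627 $


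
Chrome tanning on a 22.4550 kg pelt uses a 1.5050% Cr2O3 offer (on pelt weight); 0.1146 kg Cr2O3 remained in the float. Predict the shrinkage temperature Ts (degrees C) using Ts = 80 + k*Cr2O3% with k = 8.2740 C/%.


Offered = pelt * offer_pct / 100 = 22.4550 * 1.5050 / 100 = 0.3379 kg
Uptake = offered - residual = 0.3379 - 0.1146 = 0.2233 kg
Cr2O3% on pelt = uptake / pelt * 100 = 0.2233 / 22.4550 * 100 = 0.9946 %
Ts = 80 + k * Cr2O3% = 80 + 8.2740 * 0.9946 = 88.2297 C


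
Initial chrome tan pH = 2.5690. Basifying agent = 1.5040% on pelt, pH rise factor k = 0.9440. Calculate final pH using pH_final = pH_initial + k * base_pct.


Formula: pH_final = pH_initial + k * base_pct
Substituting: pH_final = 2.5690 + 0.9440 * 1.5040
Result: 3.9888


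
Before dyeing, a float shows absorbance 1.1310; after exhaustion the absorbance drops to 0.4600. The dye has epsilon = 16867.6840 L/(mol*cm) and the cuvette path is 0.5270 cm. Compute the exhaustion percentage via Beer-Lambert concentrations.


c_initial = A_i / (epsilon * l) = 1.1310 / (16867.6840 * 0.5270) = 1.2723e-04 mol/L
c_final = A_f / (epsilon * l) = 0.4600 / (16867.6840 * 0.5270) = 5.1748e-05 mol/L
Exhaustion = (c_initial - c_final) / c_initial * 100 = (1.2723e-04 - 5.1748e-05) / 1.2723e-04 * 100 = 59.3280 %


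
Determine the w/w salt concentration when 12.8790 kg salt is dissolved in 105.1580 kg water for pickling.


Formula: Conc = salt / (water + salt) * 100
Substituting: Conc = 12.8790 / (105.1580 + 12.8790) * 100
Result: 10.9110 %


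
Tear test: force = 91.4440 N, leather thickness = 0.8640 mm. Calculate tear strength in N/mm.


Formula: Tear strength = force / thickness
Substituting: Tear strength = 91.4440 / 0.8640
Result: 105.8380 N/mm


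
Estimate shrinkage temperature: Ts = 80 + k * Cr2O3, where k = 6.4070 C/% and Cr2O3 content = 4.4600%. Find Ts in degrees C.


Formula: Ts = 80 + k * Cr2O3
Substituting: Ts = 80 + 6.4070 * 4.4600
Result: 108.5752 C


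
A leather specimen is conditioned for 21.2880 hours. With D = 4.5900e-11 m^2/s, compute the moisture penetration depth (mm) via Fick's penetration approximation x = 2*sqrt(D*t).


t = 21.2880 hr * 3600 = 76636.8000 s
D * t = 4.5900e-11 * 76636.8000 = 3.5176e-06
x = 2 * sqrt(D*t) = 2 * sqrt(3.5176e-06) = 0.00375107 m = 3.7511 mm


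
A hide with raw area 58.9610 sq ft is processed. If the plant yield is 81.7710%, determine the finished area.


Formula: finished = raw * yield / 100
Substituting: finished = 58.9610 * 81.7710 / 100
Result: 48.2130 sq ft


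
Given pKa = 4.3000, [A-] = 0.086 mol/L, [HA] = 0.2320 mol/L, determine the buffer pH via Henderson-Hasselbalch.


ratio = [A-] / [HA] = 0.086 / 0.2320 = 0.3707
log10(ratio) = -0.4310
pH = pKa + log10(ratio) = 4.3000 - 0.4310 = 3.8690


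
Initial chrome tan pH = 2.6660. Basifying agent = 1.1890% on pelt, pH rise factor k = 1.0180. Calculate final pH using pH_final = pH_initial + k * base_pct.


Formula: pH_final = pH_initial + k * base_pct
Substituting: pH_final = 2.6660 + 1.0180 * 1.1890
Result: 3.8764


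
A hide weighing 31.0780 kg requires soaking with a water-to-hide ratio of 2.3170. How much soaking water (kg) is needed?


Formula: Water = hide_weight * ratio
Substituting: Water = 31.0780 * 2.3170
Result: 72.0077 kg


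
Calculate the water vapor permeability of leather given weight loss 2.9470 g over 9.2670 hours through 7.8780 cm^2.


Formula: WVP = loss / (area * time)
Substituting: WVP = 2.9470 / (7.8780 * 9.2670)
Result: 0.0403669 g/(cm^2*hr)


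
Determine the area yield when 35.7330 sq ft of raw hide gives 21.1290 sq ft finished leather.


Formula: Yield = finished / raw * 100
Substituting: Yield = 21.1290 / 35.7330 * 100
Result: 59.1302 %


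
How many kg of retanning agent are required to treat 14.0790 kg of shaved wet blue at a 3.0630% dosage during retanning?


Formula: Retan = substrate * pct / 100
Substituting: Retan = 14.0790 * 3.0630 / 100
Result: 0.4312 kg


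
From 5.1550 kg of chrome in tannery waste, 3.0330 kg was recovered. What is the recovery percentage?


Formula: Recovery = recovered / input * 100
Substituting: Recovery = 3.0330 / 5.1550 * 100
Result: 58.8361 %


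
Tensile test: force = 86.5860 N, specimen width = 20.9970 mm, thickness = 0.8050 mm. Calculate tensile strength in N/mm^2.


Formula: TS = force / (width * thickness)
Substituting: TS = 86.5860 / (20.9970 * 0.8050)
Result: 5.1226 N/mm^2


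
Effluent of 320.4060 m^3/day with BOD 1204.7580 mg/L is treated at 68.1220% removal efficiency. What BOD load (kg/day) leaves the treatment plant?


Load_in = volume * conc / 1000 = 320.4060 * 1204.7580 / 1000 = 386.0117 kg/day
Removed = Load_in * eff / 100 = 386.0117 * 68.1220 / 100 = 262.9589 kg/day
Load_out = Load_in - Removed = 386.0117 - 262.9589 = 123.0528 kg/day


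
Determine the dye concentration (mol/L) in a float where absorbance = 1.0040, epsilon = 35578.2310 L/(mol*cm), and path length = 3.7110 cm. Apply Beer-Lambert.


Formula: c = A / (epsilon * l)
Substituting: c = 1.0040 / (35578.2310 * 3.7110)
Result: 7.6043e-06 mol/L


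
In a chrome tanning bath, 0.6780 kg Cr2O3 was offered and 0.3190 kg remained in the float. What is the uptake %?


Formula: Uptake = (offered - residual) / offered * 100
Substituting: Uptake = (0.6780 - 0.3190) / 0.6780 * 100
Result: 52.9499 %


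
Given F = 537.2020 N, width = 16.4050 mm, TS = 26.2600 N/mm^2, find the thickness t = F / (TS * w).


Formula: t = F / (TS * w)
Substituting: t = 537.2020 / (26.2600 * 16.4050)
Result: 1.2470 mm


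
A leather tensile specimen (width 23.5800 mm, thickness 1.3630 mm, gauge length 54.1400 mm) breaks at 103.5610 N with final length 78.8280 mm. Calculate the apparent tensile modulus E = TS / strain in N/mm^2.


TS = F / (w * t) = 103.5610 / (23.5800 * 1.3630) = 3.2222 N/mm^2
strain = (Lf - L0) / L0 = (78.8280 - 54.1400) / 54.1400 = 0.4560
E = TS / strain = 3.2222 / 0.4560 = 7.0662 N/mm^2


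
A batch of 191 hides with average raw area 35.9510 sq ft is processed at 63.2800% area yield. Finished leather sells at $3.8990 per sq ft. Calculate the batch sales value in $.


Raw_total = N * avg_area = 191 * 35.9510 = 6866.6410 sq ft
Finished = Raw_total * yield / 100 = 6866.6410 * 63.2800 / 100 = 4345.2104 sq ft
Value = Finished * price = 4345.2104 * 3.8990 = 16941.9754 $


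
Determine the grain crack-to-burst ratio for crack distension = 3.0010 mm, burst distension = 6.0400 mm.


Formula: Ratio = crack / burst
Substituting: Ratio = 3.0010 / 6.0400
Result: 0.4969


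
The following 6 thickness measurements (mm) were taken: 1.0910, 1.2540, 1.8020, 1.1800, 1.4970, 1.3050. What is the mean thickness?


Formula: Average = sum / n
Substituting: Average = 8.1290 / 6
Result: 1.3548 mm


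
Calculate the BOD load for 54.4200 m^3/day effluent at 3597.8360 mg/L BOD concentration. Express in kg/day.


Formula: BOD_load = volume * conc / 1000
Substituting: BOD_load = 54.4200 * 3597.8360 / 1000
Result: 195.7942 kg/day


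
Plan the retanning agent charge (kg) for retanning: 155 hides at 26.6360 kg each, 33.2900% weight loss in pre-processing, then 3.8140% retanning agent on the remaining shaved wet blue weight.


Total_raw = N * avg_wt = 155 * 26.6360 = 4128.5800 kg
Substrate = Total_raw * (1 - loss/100) = 4128.5800 * (1 - 33.2900/100) = 2754.1757 kg
Retan = Substrate * pct / 100 = 2754.1757 * 3.8140 / 100 = 105.0443 kg


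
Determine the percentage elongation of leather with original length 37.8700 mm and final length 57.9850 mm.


Formula: Elongation = (Lf - L0) / L0 * 100
Substituting: Elongation = (57.9850 - 37.8700) / 37.8700 * 100
Result: 53.1159 %


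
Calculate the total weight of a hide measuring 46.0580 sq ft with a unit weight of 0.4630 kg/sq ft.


Formula: Weight = area * weight_per_sqft
Substituting: Weight = 46.0580 * 0.4630
Result: 21.3249 kg


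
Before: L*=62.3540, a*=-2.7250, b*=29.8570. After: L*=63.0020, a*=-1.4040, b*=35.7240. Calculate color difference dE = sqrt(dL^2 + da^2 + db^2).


dL = 0.6480, da = 1.3210, db = 5.8670
dE = sqrt(0.6480^2 + 1.3210^2 + 5.8670^2) = 6.0487


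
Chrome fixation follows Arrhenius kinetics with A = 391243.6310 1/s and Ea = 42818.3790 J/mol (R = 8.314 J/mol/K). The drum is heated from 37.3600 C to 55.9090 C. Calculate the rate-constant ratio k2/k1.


T1 = 37.3600 + 273.15 = 310.5100 K; T2 = 55.9090 + 273.15 = 329.0590 K
k1 = A * exp(-Ea/(R*T1)) = 391243.6310 * exp(-42818.3790/(8.314*310.5100)) = 0.0245014 1/s
k2 = A * exp(-Ea/(R*T2)) = 391243.6310 * exp(-42818.3790/(8.314*329.0590)) = 0.0624075 1/s
k2/k1 = 0.0624075 / 0.0245014 = 2.5471


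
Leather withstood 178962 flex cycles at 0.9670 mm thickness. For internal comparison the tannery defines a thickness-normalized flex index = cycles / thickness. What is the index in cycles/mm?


Formula: Index = cycles / thickness
Substituting: Index = 178962 / 0.9670
Result: 185069.2865 cycles/mm


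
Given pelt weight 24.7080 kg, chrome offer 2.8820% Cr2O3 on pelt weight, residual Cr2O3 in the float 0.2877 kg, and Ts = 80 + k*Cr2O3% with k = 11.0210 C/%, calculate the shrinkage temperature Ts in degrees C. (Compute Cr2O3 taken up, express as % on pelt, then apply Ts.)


Offered = pelt * offer_pct / 100 = 24.7080 * 2.8820 / 100 = 0.7121 kg
Uptake = offered - residual = 0.7121 - 0.2877 = 0.4244 kg
Cr2O3% on pelt = uptake / pelt * 100 = 0.4244 / 24.7080 * 100 = 1.7176 %
Ts = 80 + k * Cr2O3% = 80 + 11.0210 * 1.7176 = 98.9297 C


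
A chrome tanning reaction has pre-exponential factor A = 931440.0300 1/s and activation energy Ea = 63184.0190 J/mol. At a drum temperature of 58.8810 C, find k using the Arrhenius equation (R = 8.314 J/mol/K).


T_K = T_C + 273.15 = 58.8810 + 273.15 = 332.0310 K
exponent = -Ea / (R * T_K) = -63184.0190 / (8.314 * 332.0310) = -22.8886
k = A * exp(exponent) = 931440.0300 * exp(-22.8886) = 1.0685e-04 1/s


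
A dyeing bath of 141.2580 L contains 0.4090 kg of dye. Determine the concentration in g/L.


Formula: Conc = dye_mass(kg) / volume(L) * 1000
Substituting: Conc = 0.4090 / 141.2580 * 1000
Result: 2.8954 g/L


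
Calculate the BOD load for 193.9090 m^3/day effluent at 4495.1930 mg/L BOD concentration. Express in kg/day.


Formula: BOD_load = volume * conc / 1000
Substituting: BOD_load = 193.9090 * 4495.1930 / 1000
Result: 871.6584 kg/day


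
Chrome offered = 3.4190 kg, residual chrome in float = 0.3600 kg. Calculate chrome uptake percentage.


Formula: Uptake = (offered - residual) / offered * 100
Substituting: Uptake = (3.4190 - 0.3600) / 3.4190 * 100
Result: 89.4706 %


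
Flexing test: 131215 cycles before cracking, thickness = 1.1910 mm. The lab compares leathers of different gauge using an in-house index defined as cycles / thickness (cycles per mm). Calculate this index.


Formula: Index = cycles / thickness
Substituting: Index = 131215 / 1.1910
Result: 110172.1243 cycles/mm


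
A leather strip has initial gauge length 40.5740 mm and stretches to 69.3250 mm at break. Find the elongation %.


Formula: Elongation = (Lf - L0) / L0 * 100
Substituting: Elongation = (69.3250 - 40.5740) / 40.5740 * 100
Result: 70.8606 %


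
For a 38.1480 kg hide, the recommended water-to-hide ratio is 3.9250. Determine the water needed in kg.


Formula: Water = hide_weight * ratio
Substituting: Water = 38.1480 * 3.9250
Result: 149.7309 kg


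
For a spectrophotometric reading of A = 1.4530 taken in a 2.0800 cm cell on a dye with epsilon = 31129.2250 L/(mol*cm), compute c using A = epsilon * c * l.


Formula: c = A / (epsilon * l)
Substituting: c = 1.4530 / (31129.2250 * 2.0800)
Result: 2.2441e-05 mol/L


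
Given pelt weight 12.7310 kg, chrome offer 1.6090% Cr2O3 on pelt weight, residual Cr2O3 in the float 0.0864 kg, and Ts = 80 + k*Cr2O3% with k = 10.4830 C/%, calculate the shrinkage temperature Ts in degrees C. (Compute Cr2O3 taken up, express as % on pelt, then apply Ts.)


Offered = pelt * offer_pct / 100 = 12.7310 * 1.6090 / 100 = 0.2048 kg
Uptake = offered - residual = 0.2048 - 0.0864 = 0.1184 kg
Cr2O3% on pelt = uptake / pelt * 100 = 0.1184 / 12.7310 * 100 = 0.9303 %
Ts = 80 + k * Cr2O3% = 80 + 10.4830 * 0.9303 = 89.7528 C


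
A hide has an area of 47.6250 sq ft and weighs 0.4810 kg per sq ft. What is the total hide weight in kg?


Formula: Weight = area * weight_per_sqft
Substituting: Weight = 47.6250 * 0.4810
Result: 22.9076 kg


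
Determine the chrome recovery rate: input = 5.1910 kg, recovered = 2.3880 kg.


Formula: Recovery = recovered / input * 100
Substituting: Recovery = 2.3880 / 5.1910 * 100
Result: 46.0027 %


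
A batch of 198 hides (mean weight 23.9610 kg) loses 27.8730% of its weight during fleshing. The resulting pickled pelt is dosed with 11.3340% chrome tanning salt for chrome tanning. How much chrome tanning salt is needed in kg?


Total_raw = N * avg_wt = 198 * 23.9610 = 4744.2780 kg
Substrate = Total_raw * (1 - loss/100) = 4744.2780 * (1 - 27.8730/100) = 3421.9054 kg
Chrome = Substrate * pct / 100 = 3421.9054 * 11.3340 / 100 = 387.8388 kg


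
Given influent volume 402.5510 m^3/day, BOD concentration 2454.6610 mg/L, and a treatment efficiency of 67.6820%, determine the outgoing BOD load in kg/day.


Load_in = volume * conc / 1000 = 402.5510 * 2454.6610 / 1000 = 988.1262 kg/day
Removed = Load_in * eff / 100 = 988.1262 * 67.6820 / 100 = 668.7836 kg/day
Load_out = Load_in - Removed = 988.1262 - 668.7836 = 319.3426 kg/day


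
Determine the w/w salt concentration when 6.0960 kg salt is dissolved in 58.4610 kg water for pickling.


Formula: Conc = salt / (water + salt) * 100
Substituting: Conc = 6.0960 / (58.4610 + 6.0960) * 100
Result: 9.4428 %


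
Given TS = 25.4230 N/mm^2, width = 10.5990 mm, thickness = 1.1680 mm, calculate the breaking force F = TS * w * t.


Formula: F = TS * w * t
Substituting: F = 25.4230 * 10.5990 * 1.1680
Result: 314.7274 N


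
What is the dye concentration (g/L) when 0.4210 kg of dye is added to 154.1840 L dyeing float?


Formula: Conc = dye_mass(kg) / volume(L) * 1000
Substituting: Conc = 0.4210 / 154.1840 * 1000
Result: 2.7305 g/L


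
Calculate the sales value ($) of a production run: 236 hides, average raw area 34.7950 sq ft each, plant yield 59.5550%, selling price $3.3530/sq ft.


Raw_total = N * avg_area = 236 * 34.7950 = 8211.6200 sq ft
Finished = Raw_total * yield / 100 = 8211.6200 * 59.5550 / 100 = 4890.4303 sq ft
Value = Finished * price = 4890.4303 * 3.3530 = 16397.6128 $


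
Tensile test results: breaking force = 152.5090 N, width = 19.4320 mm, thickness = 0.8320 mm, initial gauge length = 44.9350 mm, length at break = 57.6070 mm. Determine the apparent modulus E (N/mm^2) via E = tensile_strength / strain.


TS = F / (w * t) = 152.5090 / (19.4320 * 0.8320) = 9.4331 N/mm^2
strain = (Lf - L0) / L0 = (57.6070 - 44.9350) / 44.9350 = 0.2820
E = TS / strain = 9.4331 / 0.2820 = 33.4499 N/mm^2


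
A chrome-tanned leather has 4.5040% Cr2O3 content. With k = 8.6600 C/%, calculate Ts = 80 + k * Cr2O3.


Formula: Ts = 80 + k * Cr2O3
Substituting: Ts = 80 + 8.6600 * 4.5040
Result: 119.0046 C


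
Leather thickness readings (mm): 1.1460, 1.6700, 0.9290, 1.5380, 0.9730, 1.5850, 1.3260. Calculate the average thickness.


Formula: Average = sum / n
Substituting: Average = 9.1670 / 7
Result: 1.3096 mm


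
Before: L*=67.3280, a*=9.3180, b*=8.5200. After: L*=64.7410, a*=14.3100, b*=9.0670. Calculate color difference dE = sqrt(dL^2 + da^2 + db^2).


dL = -2.5870, da = 4.9920, db = 0.5470
dE = sqrt((-2.5870)^2 + 4.9920^2 + 0.5470^2) = 5.6491


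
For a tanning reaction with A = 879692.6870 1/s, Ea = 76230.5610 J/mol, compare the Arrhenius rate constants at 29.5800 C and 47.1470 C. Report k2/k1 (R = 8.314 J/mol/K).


T1 = 29.5800 + 273.15 = 302.7300 K; T2 = 47.1470 + 273.15 = 320.2970 K
k1 = A * exp(-Ea/(R*T1)) = 879692.6870 * exp(-76230.5610/(8.314*302.7300)) = 6.1749e-08 1/s
k2 = A * exp(-Ea/(R*T2)) = 879692.6870 * exp(-76230.5610/(8.314*320.2970)) = 3.2513e-07 1/s
k2/k1 = 3.2513e-07 / 6.1749e-08 = 5.2654


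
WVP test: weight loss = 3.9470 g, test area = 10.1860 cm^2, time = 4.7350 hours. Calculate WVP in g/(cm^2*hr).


Formula: WVP = loss / (area * time)
Substituting: WVP = 3.9470 / (10.1860 * 4.7350)
Result: 0.0818358 g/(cm^2*hr)


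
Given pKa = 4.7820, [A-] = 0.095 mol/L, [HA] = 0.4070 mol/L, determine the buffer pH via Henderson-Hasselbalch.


ratio = [A-] / [HA] = 0.095 / 0.4070 = 0.2334
log10(ratio) = -0.6319
pH = pKa + log10(ratio) = 4.7820 - 0.6319 = 4.1501


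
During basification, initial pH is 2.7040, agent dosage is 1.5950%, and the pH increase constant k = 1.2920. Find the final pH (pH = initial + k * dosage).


Formula: pH_final = pH_initial + k * base_pct
Substituting: pH_final = 2.7040 + 1.2920 * 1.5950
Result: 4.7647


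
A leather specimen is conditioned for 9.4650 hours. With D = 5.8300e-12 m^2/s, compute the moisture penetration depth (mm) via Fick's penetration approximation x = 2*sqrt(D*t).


t = 9.4650 hr * 3600 = 34074.0000 s
D * t = 5.8300e-12 * 34074.0000 = 1.9865e-07
x = 2 * sqrt(D*t) = 2 * sqrt(1.9865e-07) = 8.9141e-04 m = 0.8914 mm


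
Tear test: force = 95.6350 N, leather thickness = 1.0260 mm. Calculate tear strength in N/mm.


Formula: Tear strength = force / thickness
Substituting: Tear strength = 95.6350 / 1.0260
Result: 93.2115 N/mm


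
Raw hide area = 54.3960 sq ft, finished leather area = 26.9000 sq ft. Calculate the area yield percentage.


Formula: Yield = finished / raw * 100
Substituting: Yield = 26.9000 / 54.3960 * 100
Result: 49.4522 %


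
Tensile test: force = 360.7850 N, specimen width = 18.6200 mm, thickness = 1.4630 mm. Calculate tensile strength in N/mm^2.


Formula: TS = force / (width * thickness)
Substituting: TS = 360.7850 / (18.6200 * 1.4630)
Result: 13.2442 N/mm^2


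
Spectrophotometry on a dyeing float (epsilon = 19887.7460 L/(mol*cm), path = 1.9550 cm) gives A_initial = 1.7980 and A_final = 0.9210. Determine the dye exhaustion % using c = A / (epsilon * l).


c_initial = A_i / (epsilon * l) = 1.7980 / (19887.7460 * 1.9550) = 4.6244e-05 mol/L
c_final = A_f / (epsilon * l) = 0.9210 / (19887.7460 * 1.9550) = 2.3688e-05 mol/L
Exhaustion = (c_initial - c_final) / c_initial * 100 = (4.6244e-05 - 2.3688e-05) / 4.6244e-05 * 100 = 48.7764 %


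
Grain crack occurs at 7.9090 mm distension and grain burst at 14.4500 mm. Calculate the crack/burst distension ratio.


Formula: Ratio = crack / burst
Substituting: Ratio = 7.9090 / 14.4500
Result: 0.5473


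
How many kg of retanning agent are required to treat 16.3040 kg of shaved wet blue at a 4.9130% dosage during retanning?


Formula: Retan = substrate * pct / 100
Substituting: Retan = 16.3040 * 4.9130 / 100
Result: 0.8010 kg


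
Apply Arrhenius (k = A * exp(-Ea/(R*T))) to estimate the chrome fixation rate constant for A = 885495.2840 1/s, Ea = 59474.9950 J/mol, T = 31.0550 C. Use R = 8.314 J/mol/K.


T_K = T_C + 273.15 = 31.0550 + 273.15 = 304.2050 K
exponent = -Ea / (R * T_K) = -59474.9950 / (8.314 * 304.2050) = -23.5157
k = A * exp(exponent) = 885495.2840 * exp(-23.5157) = 5.4256e-05 1/s


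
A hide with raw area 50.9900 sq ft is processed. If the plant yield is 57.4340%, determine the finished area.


Formula: finished = raw * yield / 100
Substituting: finished = 50.9900 * 57.4340 / 100
Result: 29.2856 sq ft


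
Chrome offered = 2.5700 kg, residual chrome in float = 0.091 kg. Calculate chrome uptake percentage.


Formula: Uptake = (offered - residual) / offered * 100
Substituting: Uptake = (2.5700 - 0.091) / 2.5700 * 100
Result: 96.4591 %


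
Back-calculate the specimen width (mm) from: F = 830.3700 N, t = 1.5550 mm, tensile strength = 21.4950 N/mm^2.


Formula: w = F / (TS * t)
Substituting: w = 830.3700 / (21.4950 * 1.5550)
Result: 24.8430 mm


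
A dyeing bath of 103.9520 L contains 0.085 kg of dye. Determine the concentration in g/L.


Formula: Conc = dye_mass(kg) / volume(L) * 1000
Substituting: Conc = 0.085 / 103.9520 * 1000
Result: 0.8177 g/L


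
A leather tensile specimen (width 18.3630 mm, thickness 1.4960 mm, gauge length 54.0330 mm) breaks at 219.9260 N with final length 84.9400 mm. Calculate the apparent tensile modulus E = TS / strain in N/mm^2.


TS = F / (w * t) = 219.9260 / (18.3630 * 1.4960) = 8.0057 N/mm^2
strain = (Lf - L0) / L0 = (84.9400 - 54.0330) / 54.0330 = 0.5720
E = TS / strain = 8.0057 / 0.5720 = 13.9960 N/mm^2
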